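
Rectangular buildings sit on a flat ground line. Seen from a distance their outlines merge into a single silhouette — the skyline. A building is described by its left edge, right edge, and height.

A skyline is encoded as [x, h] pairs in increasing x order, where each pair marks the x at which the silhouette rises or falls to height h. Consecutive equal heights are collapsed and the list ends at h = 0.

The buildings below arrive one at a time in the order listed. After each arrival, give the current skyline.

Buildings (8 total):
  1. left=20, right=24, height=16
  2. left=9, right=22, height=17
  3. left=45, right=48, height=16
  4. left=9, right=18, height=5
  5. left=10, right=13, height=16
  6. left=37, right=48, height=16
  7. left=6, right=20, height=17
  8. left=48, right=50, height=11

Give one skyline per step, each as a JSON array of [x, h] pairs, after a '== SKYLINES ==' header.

== SKYLINES ==
[[20,16],[24,0]]
[[9,17],[22,16],[24,0]]
[[9,17],[22,16],[24,0],[45,16],[48,0]]
[[9,17],[22,16],[24,0],[45,16],[48,0]]
[[9,17],[22,16],[24,0],[45,16],[48,0]]
[[9,17],[22,16],[24,0],[37,16],[48,0]]
[[6,17],[22,16],[24,0],[37,16],[48,0]]
[[6,17],[22,16],[24,0],[37,16],[48,11],[50,0]]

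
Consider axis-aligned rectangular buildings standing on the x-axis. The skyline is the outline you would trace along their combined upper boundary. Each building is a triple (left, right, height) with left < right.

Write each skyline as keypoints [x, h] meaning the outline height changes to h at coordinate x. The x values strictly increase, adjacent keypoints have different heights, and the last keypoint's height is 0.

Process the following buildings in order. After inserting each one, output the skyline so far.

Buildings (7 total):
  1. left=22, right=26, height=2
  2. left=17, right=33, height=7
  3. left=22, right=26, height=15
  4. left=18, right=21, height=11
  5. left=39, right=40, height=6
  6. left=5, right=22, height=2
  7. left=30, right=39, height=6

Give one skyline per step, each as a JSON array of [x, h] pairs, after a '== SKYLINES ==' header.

== SKYLINES ==
[[22,2],[26,0]]
[[17,7],[33,0]]
[[17,7],[22,15],[26,7],[33,0]]
[[17,7],[18,11],[21,7],[22,15],[26,7],[33,0]]
[[17,7],[18,11],[21,7],[22,15],[26,7],[33,0],[39,6],[40,0]]
[[5,2],[17,7],[18,11],[21,7],[22,15],[26,7],[33,0],[39,6],[40,0]]
[[5,2],[17,7],[18,11],[21,7],[22,15],[26,7],[33,6],[40,0]]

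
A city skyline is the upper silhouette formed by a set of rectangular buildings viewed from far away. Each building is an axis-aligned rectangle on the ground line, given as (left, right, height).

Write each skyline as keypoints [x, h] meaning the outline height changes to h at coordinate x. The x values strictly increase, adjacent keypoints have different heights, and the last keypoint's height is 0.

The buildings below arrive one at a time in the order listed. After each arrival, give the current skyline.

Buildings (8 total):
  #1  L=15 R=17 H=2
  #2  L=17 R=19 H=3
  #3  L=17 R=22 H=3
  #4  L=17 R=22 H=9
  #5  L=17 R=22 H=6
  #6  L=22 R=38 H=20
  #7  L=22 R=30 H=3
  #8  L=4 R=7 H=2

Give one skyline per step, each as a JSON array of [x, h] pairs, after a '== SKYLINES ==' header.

== SKYLINES ==
[[15,2],[17,0]]
[[15,2],[17,3],[19,0]]
[[15,2],[17,3],[22,0]]
[[15,2],[17,9],[22,0]]
[[15,2],[17,9],[22,0]]
[[15,2],[17,9],[22,20],[38,0]]
[[15,2],[17,9],[22,20],[38,0]]
[[4,2],[7,0],[15,2],[17,9],[22,20],[38,0]]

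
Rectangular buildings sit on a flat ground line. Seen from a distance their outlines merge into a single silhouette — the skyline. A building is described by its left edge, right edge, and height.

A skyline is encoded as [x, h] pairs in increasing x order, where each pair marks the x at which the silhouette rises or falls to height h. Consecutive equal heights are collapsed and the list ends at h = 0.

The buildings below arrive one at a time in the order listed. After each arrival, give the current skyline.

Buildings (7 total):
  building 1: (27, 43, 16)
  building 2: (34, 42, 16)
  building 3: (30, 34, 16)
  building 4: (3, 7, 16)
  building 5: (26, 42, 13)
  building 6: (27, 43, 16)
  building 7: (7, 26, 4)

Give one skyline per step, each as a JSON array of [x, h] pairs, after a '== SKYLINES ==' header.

== SKYLINES ==
[[27,16],[43,0]]
[[27,16],[43,0]]
[[27,16],[43,0]]
[[3,16],[7,0],[27,16],[43,0]]
[[3,16],[7,0],[26,13],[27,16],[43,0]]
[[3,16],[7,0],[26,13],[27,16],[43,0]]
[[3,16],[7,4],[26,13],[27,16],[43,0]]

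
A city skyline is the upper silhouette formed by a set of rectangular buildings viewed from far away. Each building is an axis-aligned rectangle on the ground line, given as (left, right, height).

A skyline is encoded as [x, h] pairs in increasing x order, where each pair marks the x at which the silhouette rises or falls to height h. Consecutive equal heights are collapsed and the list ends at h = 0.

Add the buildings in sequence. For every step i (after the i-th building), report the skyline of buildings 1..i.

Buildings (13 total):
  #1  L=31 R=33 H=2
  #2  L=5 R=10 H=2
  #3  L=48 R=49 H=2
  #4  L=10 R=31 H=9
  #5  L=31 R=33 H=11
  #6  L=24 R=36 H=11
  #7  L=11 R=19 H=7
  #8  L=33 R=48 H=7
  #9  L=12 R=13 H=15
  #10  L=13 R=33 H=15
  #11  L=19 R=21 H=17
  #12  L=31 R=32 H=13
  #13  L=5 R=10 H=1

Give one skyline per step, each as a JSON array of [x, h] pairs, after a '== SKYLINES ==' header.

== SKYLINES ==
[[31,2],[33,0]]
[[5,2],[10,0],[31,2],[33,0]]
[[5,2],[10,0],[31,2],[33,0],[48,2],[49,0]]
[[5,2],[10,9],[31,2],[33,0],[48,2],[49,0]]
[[5,2],[10,9],[31,11],[33,0],[48,2],[49,0]]
[[5,2],[10,9],[24,11],[36,0],[48,2],[49,0]]
[[5,2],[10,9],[24,11],[36,0],[48,2],[49,0]]
[[5,2],[10,9],[24,11],[36,7],[48,2],[49,0]]
[[5,2],[10,9],[12,15],[13,9],[24,11],[36,7],[48,2],[49,0]]
[[5,2],[10,9],[12,15],[33,11],[36,7],[48,2],[49,0]]
[[5,2],[10,9],[12,15],[19,17],[21,15],[33,11],[36,7],[48,2],[49,0]]
[[5,2],[10,9],[12,15],[19,17],[21,15],[33,11],[36,7],[48,2],[49,0]]
[[5,2],[10,9],[12,15],[19,17],[21,15],[33,11],[36,7],[48,2],[49,0]]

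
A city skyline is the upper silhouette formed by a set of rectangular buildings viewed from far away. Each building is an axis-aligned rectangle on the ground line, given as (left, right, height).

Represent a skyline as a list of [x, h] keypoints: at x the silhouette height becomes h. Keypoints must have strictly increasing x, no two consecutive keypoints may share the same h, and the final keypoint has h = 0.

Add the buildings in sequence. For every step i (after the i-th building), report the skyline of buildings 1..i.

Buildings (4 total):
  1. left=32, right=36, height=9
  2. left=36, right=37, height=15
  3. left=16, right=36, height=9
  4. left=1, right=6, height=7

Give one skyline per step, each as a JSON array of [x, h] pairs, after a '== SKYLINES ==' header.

== SKYLINES ==
[[32,9],[36,0]]
[[32,9],[36,15],[37,0]]
[[16,9],[36,15],[37,0]]
[[1,7],[6,0],[16,9],[36,15],[37,0]]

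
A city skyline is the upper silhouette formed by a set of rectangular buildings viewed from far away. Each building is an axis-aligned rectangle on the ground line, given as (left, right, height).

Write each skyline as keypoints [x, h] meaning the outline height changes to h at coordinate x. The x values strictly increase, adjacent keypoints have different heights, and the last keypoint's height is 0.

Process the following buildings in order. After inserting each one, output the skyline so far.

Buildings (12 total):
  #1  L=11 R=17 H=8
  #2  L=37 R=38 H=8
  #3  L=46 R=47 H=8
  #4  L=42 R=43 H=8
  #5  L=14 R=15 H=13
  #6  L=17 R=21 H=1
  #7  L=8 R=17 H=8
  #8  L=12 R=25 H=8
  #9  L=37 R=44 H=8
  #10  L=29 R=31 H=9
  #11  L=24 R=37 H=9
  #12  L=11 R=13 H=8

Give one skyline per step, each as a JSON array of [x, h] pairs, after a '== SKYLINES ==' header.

== SKYLINES ==
[[11,8],[17,0]]
[[11,8],[17,0],[37,8],[38,0]]
[[11,8],[17,0],[37,8],[38,0],[46,8],[47,0]]
[[11,8],[17,0],[37,8],[38,0],[42,8],[43,0],[46,8],[47,0]]
[[11,8],[14,13],[15,8],[17,0],[37,8],[38,0],[42,8],[43,0],[46,8],[47,0]]
[[11,8],[14,13],[15,8],[17,1],[21,0],[37,8],[38,0],[42,8],[43,0],[46,8],[47,0]]
[[8,8],[14,13],[15,8],[17,1],[21,0],[37,8],[38,0],[42,8],[43,0],[46,8],[47,0]]
[[8,8],[14,13],[15,8],[25,0],[37,8],[38,0],[42,8],[43,0],[46,8],[47,0]]
[[8,8],[14,13],[15,8],[25,0],[37,8],[44,0],[46,8],[47,0]]
[[8,8],[14,13],[15,8],[25,0],[29,9],[31,0],[37,8],[44,0],[46,8],[47,0]]
[[8,8],[14,13],[15,8],[24,9],[37,8],[44,0],[46,8],[47,0]]
[[8,8],[14,13],[15,8],[24,9],[37,8],[44,0],[46,8],[47,0]]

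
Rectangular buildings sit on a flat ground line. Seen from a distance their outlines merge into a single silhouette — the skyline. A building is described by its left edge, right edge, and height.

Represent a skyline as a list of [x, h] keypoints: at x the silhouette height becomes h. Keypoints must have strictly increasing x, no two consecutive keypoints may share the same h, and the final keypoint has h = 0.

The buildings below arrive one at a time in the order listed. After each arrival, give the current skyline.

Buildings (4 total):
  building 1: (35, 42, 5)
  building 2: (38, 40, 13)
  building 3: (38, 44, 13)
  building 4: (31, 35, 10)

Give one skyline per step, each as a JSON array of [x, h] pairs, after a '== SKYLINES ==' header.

== SKYLINES ==
[[35,5],[42,0]]
[[35,5],[38,13],[40,5],[42,0]]
[[35,5],[38,13],[44,0]]
[[31,10],[35,5],[38,13],[44,0]]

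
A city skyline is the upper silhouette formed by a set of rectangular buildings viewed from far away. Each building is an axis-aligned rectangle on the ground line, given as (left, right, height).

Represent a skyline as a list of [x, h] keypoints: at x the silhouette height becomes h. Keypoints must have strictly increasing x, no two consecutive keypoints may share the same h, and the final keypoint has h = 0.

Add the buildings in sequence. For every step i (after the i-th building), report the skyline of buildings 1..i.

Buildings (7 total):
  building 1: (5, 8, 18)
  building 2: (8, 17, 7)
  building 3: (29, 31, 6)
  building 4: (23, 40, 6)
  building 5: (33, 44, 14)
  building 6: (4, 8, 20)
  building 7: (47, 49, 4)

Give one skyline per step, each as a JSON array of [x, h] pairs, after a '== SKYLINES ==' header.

== SKYLINES ==
[[5,18],[8,0]]
[[5,18],[8,7],[17,0]]
[[5,18],[8,7],[17,0],[29,6],[31,0]]
[[5,18],[8,7],[17,0],[23,6],[40,0]]
[[5,18],[8,7],[17,0],[23,6],[33,14],[44,0]]
[[4,20],[8,7],[17,0],[23,6],[33,14],[44,0]]
[[4,20],[8,7],[17,0],[23,6],[33,14],[44,0],[47,4],[49,0]]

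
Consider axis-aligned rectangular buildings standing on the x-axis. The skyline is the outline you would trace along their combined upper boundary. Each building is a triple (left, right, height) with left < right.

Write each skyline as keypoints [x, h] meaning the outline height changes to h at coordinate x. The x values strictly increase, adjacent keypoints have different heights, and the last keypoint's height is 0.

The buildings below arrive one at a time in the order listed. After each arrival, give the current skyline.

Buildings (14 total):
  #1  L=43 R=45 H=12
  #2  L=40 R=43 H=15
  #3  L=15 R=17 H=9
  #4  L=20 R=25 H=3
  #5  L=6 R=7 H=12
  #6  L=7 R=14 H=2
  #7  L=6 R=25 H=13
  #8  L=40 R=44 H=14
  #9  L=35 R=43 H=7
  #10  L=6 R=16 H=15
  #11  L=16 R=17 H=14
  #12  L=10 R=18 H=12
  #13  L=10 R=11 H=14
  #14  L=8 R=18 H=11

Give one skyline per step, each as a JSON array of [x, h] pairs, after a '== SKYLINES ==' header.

== SKYLINES ==
[[43,12],[45,0]]
[[40,15],[43,12],[45,0]]
[[15,9],[17,0],[40,15],[43,12],[45,0]]
[[15,9],[17,0],[20,3],[25,0],[40,15],[43,12],[45,0]]
[[6,12],[7,0],[15,9],[17,0],[20,3],[25,0],[40,15],[43,12],[45,0]]
[[6,12],[7,2],[14,0],[15,9],[17,0],[20,3],[25,0],[40,15],[43,12],[45,0]]
[[6,13],[25,0],[40,15],[43,12],[45,0]]
[[6,13],[25,0],[40,15],[43,14],[44,12],[45,0]]
[[6,13],[25,0],[35,7],[40,15],[43,14],[44,12],[45,0]]
[[6,15],[16,13],[25,0],[35,7],[40,15],[43,14],[44,12],[45,0]]
[[6,15],[16,14],[17,13],[25,0],[35,7],[40,15],[43,14],[44,12],[45,0]]
[[6,15],[16,14],[17,13],[25,0],[35,7],[40,15],[43,14],[44,12],[45,0]]
[[6,15],[16,14],[17,13],[25,0],[35,7],[40,15],[43,14],[44,12],[45,0]]
[[6,15],[16,14],[17,13],[25,0],[35,7],[40,15],[43,14],[44,12],[45,0]]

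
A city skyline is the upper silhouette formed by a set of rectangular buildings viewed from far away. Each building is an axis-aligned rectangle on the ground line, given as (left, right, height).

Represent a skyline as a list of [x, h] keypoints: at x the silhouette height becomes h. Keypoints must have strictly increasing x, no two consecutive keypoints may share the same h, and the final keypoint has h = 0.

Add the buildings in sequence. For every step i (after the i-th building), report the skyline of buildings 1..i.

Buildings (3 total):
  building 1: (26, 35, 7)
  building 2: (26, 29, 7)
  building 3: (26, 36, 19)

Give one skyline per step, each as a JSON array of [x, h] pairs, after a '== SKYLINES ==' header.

== SKYLINES ==
[[26,7],[35,0]]
[[26,7],[35,0]]
[[26,19],[36,0]]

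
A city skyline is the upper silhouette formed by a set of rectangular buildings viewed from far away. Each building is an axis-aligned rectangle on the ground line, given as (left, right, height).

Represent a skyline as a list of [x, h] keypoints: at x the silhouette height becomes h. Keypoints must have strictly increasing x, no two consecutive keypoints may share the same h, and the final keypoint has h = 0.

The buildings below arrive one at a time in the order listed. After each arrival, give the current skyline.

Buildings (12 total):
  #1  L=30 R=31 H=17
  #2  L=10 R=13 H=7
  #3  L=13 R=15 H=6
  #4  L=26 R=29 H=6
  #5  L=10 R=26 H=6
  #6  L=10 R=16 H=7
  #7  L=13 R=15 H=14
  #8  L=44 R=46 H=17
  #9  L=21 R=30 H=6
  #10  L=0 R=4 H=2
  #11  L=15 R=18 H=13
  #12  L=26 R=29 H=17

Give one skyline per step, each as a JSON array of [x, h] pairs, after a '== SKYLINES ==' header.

== SKYLINES ==
[[30,17],[31,0]]
[[10,7],[13,0],[30,17],[31,0]]
[[10,7],[13,6],[15,0],[30,17],[31,0]]
[[10,7],[13,6],[15,0],[26,6],[29,0],[30,17],[31,0]]
[[10,7],[13,6],[29,0],[30,17],[31,0]]
[[10,7],[16,6],[29,0],[30,17],[31,0]]
[[10,7],[13,14],[15,7],[16,6],[29,0],[30,17],[31,0]]
[[10,7],[13,14],[15,7],[16,6],[29,0],[30,17],[31,0],[44,17],[46,0]]
[[10,7],[13,14],[15,7],[16,6],[30,17],[31,0],[44,17],[46,0]]
[[0,2],[4,0],[10,7],[13,14],[15,7],[16,6],[30,17],[31,0],[44,17],[46,0]]
[[0,2],[4,0],[10,7],[13,14],[15,13],[18,6],[30,17],[31,0],[44,17],[46,0]]
[[0,2],[4,0],[10,7],[13,14],[15,13],[18,6],[26,17],[29,6],[30,17],[31,0],[44,17],[46,0]]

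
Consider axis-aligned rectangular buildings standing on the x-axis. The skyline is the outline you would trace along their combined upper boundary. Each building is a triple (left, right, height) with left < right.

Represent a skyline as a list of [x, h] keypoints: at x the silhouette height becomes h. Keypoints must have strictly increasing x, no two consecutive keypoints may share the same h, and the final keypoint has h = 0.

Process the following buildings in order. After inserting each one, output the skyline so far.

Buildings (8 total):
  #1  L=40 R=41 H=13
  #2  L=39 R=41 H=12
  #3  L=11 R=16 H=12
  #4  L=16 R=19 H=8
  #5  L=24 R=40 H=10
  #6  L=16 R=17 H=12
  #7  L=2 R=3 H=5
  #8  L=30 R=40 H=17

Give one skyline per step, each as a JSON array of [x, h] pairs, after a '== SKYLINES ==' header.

== SKYLINES ==
[[40,13],[41,0]]
[[39,12],[40,13],[41,0]]
[[11,12],[16,0],[39,12],[40,13],[41,0]]
[[11,12],[16,8],[19,0],[39,12],[40,13],[41,0]]
[[11,12],[16,8],[19,0],[24,10],[39,12],[40,13],[41,0]]
[[11,12],[17,8],[19,0],[24,10],[39,12],[40,13],[41,0]]
[[2,5],[3,0],[11,12],[17,8],[19,0],[24,10],[39,12],[40,13],[41,0]]
[[2,5],[3,0],[11,12],[17,8],[19,0],[24,10],[30,17],[40,13],[41,0]]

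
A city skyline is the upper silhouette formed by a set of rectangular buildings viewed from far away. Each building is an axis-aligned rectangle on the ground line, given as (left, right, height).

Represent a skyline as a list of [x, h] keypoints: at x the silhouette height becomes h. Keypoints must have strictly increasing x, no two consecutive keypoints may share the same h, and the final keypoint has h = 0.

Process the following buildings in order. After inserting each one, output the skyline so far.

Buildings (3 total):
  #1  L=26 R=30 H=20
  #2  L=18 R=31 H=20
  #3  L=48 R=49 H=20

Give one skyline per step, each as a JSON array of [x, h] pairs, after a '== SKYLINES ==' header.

== SKYLINES ==
[[26,20],[30,0]]
[[18,20],[31,0]]
[[18,20],[31,0],[48,20],[49,0]]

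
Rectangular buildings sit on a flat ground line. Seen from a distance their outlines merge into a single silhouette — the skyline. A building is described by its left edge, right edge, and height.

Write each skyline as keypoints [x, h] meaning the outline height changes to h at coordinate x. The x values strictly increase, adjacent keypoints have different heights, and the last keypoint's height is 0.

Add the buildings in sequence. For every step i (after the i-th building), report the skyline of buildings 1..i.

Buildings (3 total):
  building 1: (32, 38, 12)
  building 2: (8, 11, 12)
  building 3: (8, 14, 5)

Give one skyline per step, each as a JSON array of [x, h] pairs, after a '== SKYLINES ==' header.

== SKYLINES ==
[[32,12],[38,0]]
[[8,12],[11,0],[32,12],[38,0]]
[[8,12],[11,5],[14,0],[32,12],[38,0]]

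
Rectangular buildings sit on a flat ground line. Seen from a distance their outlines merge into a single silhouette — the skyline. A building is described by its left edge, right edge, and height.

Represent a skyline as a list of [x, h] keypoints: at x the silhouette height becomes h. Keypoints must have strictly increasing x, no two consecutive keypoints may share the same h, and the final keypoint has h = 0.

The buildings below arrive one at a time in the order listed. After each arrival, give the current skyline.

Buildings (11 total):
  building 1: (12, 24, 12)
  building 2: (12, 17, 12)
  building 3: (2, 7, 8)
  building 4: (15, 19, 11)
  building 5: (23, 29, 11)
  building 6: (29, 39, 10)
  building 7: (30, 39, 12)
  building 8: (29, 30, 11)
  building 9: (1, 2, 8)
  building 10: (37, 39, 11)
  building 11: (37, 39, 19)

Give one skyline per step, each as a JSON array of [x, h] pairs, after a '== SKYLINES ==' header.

== SKYLINES ==
[[12,12],[24,0]]
[[12,12],[24,0]]
[[2,8],[7,0],[12,12],[24,0]]
[[2,8],[7,0],[12,12],[24,0]]
[[2,8],[7,0],[12,12],[24,11],[29,0]]
[[2,8],[7,0],[12,12],[24,11],[29,10],[39,0]]
[[2,8],[7,0],[12,12],[24,11],[29,10],[30,12],[39,0]]
[[2,8],[7,0],[12,12],[24,11],[30,12],[39,0]]
[[1,8],[7,0],[12,12],[24,11],[30,12],[39,0]]
[[1,8],[7,0],[12,12],[24,11],[30,12],[39,0]]
[[1,8],[7,0],[12,12],[24,11],[30,12],[37,19],[39,0]]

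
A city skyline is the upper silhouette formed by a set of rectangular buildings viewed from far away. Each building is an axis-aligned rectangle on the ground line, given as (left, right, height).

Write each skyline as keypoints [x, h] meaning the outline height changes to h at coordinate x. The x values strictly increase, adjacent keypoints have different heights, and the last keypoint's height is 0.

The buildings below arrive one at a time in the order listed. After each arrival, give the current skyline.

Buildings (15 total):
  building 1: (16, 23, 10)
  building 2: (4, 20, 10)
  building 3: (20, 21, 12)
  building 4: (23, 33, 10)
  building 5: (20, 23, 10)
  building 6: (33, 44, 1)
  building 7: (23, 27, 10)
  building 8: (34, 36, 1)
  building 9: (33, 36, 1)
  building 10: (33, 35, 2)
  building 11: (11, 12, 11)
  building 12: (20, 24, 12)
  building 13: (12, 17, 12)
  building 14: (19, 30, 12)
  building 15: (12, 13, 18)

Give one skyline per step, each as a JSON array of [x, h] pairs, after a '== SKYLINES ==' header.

== SKYLINES ==
[[16,10],[23,0]]
[[4,10],[23,0]]
[[4,10],[20,12],[21,10],[23,0]]
[[4,10],[20,12],[21,10],[33,0]]
[[4,10],[20,12],[21,10],[33,0]]
[[4,10],[20,12],[21,10],[33,1],[44,0]]
[[4,10],[20,12],[21,10],[33,1],[44,0]]
[[4,10],[20,12],[21,10],[33,1],[44,0]]
[[4,10],[20,12],[21,10],[33,1],[44,0]]
[[4,10],[20,12],[21,10],[33,2],[35,1],[44,0]]
[[4,10],[11,11],[12,10],[20,12],[21,10],[33,2],[35,1],[44,0]]
[[4,10],[11,11],[12,10],[20,12],[24,10],[33,2],[35,1],[44,0]]
[[4,10],[11,11],[12,12],[17,10],[20,12],[24,10],[33,2],[35,1],[44,0]]
[[4,10],[11,11],[12,12],[17,10],[19,12],[30,10],[33,2],[35,1],[44,0]]
[[4,10],[11,11],[12,18],[13,12],[17,10],[19,12],[30,10],[33,2],[35,1],[44,0]]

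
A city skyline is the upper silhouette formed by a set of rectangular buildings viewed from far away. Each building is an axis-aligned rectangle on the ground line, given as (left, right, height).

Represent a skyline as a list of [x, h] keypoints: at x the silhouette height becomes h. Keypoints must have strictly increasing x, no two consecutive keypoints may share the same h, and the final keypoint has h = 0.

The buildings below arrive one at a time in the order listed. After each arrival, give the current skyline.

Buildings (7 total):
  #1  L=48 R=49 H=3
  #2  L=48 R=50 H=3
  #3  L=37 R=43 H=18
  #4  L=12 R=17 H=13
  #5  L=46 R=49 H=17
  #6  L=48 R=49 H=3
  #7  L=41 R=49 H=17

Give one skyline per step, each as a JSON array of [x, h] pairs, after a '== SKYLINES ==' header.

== SKYLINES ==
[[48,3],[49,0]]
[[48,3],[50,0]]
[[37,18],[43,0],[48,3],[50,0]]
[[12,13],[17,0],[37,18],[43,0],[48,3],[50,0]]
[[12,13],[17,0],[37,18],[43,0],[46,17],[49,3],[50,0]]
[[12,13],[17,0],[37,18],[43,0],[46,17],[49,3],[50,0]]
[[12,13],[17,0],[37,18],[43,17],[49,3],[50,0]]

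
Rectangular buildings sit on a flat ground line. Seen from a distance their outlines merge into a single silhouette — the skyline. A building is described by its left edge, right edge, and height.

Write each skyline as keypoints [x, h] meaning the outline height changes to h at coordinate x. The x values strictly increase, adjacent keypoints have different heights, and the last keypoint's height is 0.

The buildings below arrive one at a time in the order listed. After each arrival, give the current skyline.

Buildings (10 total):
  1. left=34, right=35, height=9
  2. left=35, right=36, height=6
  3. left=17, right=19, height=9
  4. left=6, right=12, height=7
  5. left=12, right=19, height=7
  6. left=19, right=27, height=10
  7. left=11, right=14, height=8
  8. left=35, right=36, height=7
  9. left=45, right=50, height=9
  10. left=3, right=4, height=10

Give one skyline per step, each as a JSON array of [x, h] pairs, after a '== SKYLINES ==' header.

== SKYLINES ==
[[34,9],[35,0]]
[[34,9],[35,6],[36,0]]
[[17,9],[19,0],[34,9],[35,6],[36,0]]
[[6,7],[12,0],[17,9],[19,0],[34,9],[35,6],[36,0]]
[[6,7],[17,9],[19,0],[34,9],[35,6],[36,0]]
[[6,7],[17,9],[19,10],[27,0],[34,9],[35,6],[36,0]]
[[6,7],[11,8],[14,7],[17,9],[19,10],[27,0],[34,9],[35,6],[36,0]]
[[6,7],[11,8],[14,7],[17,9],[19,10],[27,0],[34,9],[35,7],[36,0]]
[[6,7],[11,8],[14,7],[17,9],[19,10],[27,0],[34,9],[35,7],[36,0],[45,9],[50,0]]
[[3,10],[4,0],[6,7],[11,8],[14,7],[17,9],[19,10],[27,0],[34,9],[35,7],[36,0],[45,9],[50,0]]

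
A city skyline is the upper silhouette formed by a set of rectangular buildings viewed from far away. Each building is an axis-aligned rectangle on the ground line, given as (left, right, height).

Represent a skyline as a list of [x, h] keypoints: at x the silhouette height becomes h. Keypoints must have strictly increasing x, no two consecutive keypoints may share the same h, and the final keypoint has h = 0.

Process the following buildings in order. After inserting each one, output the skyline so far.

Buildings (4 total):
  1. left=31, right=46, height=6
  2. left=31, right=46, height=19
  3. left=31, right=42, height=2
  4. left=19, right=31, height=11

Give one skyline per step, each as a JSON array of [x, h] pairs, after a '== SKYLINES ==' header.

== SKYLINES ==
[[31,6],[46,0]]
[[31,19],[46,0]]
[[31,19],[46,0]]
[[19,11],[31,19],[46,0]]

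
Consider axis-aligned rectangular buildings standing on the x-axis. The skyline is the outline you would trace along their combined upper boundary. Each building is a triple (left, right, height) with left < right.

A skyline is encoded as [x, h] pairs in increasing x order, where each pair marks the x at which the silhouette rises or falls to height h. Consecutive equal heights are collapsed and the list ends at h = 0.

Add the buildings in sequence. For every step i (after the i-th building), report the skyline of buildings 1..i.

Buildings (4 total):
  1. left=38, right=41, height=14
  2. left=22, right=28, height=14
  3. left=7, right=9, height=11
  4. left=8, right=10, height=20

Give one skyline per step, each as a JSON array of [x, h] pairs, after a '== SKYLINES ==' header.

== SKYLINES ==
[[38,14],[41,0]]
[[22,14],[28,0],[38,14],[41,0]]
[[7,11],[9,0],[22,14],[28,0],[38,14],[41,0]]
[[7,11],[8,20],[10,0],[22,14],[28,0],[38,14],[41,0]]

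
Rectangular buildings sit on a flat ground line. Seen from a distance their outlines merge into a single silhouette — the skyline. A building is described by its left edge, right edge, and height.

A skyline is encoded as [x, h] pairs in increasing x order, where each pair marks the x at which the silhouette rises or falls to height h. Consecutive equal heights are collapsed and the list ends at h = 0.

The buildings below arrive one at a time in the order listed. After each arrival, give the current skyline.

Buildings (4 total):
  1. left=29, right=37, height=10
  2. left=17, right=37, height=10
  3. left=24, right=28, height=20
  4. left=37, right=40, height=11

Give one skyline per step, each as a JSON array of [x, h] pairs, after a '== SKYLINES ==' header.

== SKYLINES ==
[[29,10],[37,0]]
[[17,10],[37,0]]
[[17,10],[24,20],[28,10],[37,0]]
[[17,10],[24,20],[28,10],[37,11],[40,0]]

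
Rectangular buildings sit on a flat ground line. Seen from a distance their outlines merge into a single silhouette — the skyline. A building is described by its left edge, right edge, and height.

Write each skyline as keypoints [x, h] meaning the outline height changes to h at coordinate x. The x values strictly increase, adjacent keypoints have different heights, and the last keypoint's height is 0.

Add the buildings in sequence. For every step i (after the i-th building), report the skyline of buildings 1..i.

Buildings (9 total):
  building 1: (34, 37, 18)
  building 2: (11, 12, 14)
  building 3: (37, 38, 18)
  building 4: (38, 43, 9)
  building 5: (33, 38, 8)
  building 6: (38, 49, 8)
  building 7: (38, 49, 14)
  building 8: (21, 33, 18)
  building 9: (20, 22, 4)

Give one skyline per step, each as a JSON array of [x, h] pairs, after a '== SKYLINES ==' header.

== SKYLINES ==
[[34,18],[37,0]]
[[11,14],[12,0],[34,18],[37,0]]
[[11,14],[12,0],[34,18],[38,0]]
[[11,14],[12,0],[34,18],[38,9],[43,0]]
[[11,14],[12,0],[33,8],[34,18],[38,9],[43,0]]
[[11,14],[12,0],[33,8],[34,18],[38,9],[43,8],[49,0]]
[[11,14],[12,0],[33,8],[34,18],[38,14],[49,0]]
[[11,14],[12,0],[21,18],[33,8],[34,18],[38,14],[49,0]]
[[11,14],[12,0],[20,4],[21,18],[33,8],[34,18],[38,14],[49,0]]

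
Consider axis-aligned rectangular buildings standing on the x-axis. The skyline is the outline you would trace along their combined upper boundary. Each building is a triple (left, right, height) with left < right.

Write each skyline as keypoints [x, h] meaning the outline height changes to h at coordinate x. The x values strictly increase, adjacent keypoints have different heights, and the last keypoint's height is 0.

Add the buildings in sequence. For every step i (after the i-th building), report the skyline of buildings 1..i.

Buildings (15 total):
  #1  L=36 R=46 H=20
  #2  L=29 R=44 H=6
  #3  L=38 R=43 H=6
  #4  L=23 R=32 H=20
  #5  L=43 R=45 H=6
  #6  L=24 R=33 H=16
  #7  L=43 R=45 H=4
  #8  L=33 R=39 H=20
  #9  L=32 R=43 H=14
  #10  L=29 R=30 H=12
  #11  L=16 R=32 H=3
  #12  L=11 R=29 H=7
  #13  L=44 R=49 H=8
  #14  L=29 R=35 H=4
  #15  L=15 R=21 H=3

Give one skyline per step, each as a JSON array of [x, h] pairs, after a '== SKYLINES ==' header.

== SKYLINES ==
[[36,20],[46,0]]
[[29,6],[36,20],[46,0]]
[[29,6],[36,20],[46,0]]
[[23,20],[32,6],[36,20],[46,0]]
[[23,20],[32,6],[36,20],[46,0]]
[[23,20],[32,16],[33,6],[36,20],[46,0]]
[[23,20],[32,16],[33,6],[36,20],[46,0]]
[[23,20],[32,16],[33,20],[46,0]]
[[23,20],[32,16],[33,20],[46,0]]
[[23,20],[32,16],[33,20],[46,0]]
[[16,3],[23,20],[32,16],[33,20],[46,0]]
[[11,7],[23,20],[32,16],[33,20],[46,0]]
[[11,7],[23,20],[32,16],[33,20],[46,8],[49,0]]
[[11,7],[23,20],[32,16],[33,20],[46,8],[49,0]]
[[11,7],[23,20],[32,16],[33,20],[46,8],[49,0]]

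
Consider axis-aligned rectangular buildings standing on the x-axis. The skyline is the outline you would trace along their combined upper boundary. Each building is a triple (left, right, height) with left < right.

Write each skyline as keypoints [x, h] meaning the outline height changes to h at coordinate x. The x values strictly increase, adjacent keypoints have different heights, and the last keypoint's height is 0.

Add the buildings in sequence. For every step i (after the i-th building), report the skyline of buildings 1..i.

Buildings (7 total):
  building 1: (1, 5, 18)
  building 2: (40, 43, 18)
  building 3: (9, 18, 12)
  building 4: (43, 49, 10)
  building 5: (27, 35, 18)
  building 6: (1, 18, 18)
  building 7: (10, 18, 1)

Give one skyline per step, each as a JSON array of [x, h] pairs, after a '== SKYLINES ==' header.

== SKYLINES ==
[[1,18],[5,0]]
[[1,18],[5,0],[40,18],[43,0]]
[[1,18],[5,0],[9,12],[18,0],[40,18],[43,0]]
[[1,18],[5,0],[9,12],[18,0],[40,18],[43,10],[49,0]]
[[1,18],[5,0],[9,12],[18,0],[27,18],[35,0],[40,18],[43,10],[49,0]]
[[1,18],[18,0],[27,18],[35,0],[40,18],[43,10],[49,0]]
[[1,18],[18,0],[27,18],[35,0],[40,18],[43,10],[49,0]]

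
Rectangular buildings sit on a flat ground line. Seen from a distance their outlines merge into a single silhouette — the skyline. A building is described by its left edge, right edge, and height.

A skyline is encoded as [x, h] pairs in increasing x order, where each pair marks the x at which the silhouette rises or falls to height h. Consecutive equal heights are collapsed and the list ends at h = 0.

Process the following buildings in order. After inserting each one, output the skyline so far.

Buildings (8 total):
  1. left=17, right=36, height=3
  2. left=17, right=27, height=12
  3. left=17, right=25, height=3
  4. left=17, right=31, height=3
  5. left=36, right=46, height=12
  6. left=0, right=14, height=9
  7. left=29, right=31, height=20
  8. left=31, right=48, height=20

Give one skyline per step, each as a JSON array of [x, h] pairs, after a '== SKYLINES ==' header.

== SKYLINES ==
[[17,3],[36,0]]
[[17,12],[27,3],[36,0]]
[[17,12],[27,3],[36,0]]
[[17,12],[27,3],[36,0]]
[[17,12],[27,3],[36,12],[46,0]]
[[0,9],[14,0],[17,12],[27,3],[36,12],[46,0]]
[[0,9],[14,0],[17,12],[27,3],[29,20],[31,3],[36,12],[46,0]]
[[0,9],[14,0],[17,12],[27,3],[29,20],[48,0]]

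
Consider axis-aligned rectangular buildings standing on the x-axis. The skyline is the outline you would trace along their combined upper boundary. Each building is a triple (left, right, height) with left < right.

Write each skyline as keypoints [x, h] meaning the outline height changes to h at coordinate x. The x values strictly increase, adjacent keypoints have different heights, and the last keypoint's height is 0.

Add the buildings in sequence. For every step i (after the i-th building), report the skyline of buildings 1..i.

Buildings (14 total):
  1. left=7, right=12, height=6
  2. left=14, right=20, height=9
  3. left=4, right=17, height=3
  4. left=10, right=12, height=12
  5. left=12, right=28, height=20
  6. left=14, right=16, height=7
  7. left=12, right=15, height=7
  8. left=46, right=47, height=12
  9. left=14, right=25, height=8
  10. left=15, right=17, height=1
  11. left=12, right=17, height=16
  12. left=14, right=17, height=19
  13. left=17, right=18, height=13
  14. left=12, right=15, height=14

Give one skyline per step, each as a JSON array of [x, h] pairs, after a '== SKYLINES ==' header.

== SKYLINES ==
[[7,6],[12,0]]
[[7,6],[12,0],[14,9],[20,0]]
[[4,3],[7,6],[12,3],[14,9],[20,0]]
[[4,3],[7,6],[10,12],[12,3],[14,9],[20,0]]
[[4,3],[7,6],[10,12],[12,20],[28,0]]
[[4,3],[7,6],[10,12],[12,20],[28,0]]
[[4,3],[7,6],[10,12],[12,20],[28,0]]
[[4,3],[7,6],[10,12],[12,20],[28,0],[46,12],[47,0]]
[[4,3],[7,6],[10,12],[12,20],[28,0],[46,12],[47,0]]
[[4,3],[7,6],[10,12],[12,20],[28,0],[46,12],[47,0]]
[[4,3],[7,6],[10,12],[12,20],[28,0],[46,12],[47,0]]
[[4,3],[7,6],[10,12],[12,20],[28,0],[46,12],[47,0]]
[[4,3],[7,6],[10,12],[12,20],[28,0],[46,12],[47,0]]
[[4,3],[7,6],[10,12],[12,20],[28,0],[46,12],[47,0]]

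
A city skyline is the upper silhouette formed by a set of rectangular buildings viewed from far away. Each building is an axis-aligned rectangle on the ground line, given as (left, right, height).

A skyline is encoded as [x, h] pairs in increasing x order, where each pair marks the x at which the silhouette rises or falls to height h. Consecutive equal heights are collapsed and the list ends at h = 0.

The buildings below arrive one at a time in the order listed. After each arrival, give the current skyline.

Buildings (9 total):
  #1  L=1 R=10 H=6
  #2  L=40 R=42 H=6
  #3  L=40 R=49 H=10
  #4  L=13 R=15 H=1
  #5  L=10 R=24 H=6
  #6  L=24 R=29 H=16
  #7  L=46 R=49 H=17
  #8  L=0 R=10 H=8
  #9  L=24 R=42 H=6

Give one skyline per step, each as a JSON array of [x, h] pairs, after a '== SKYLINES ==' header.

== SKYLINES ==
[[1,6],[10,0]]
[[1,6],[10,0],[40,6],[42,0]]
[[1,6],[10,0],[40,10],[49,0]]
[[1,6],[10,0],[13,1],[15,0],[40,10],[49,0]]
[[1,6],[24,0],[40,10],[49,0]]
[[1,6],[24,16],[29,0],[40,10],[49,0]]
[[1,6],[24,16],[29,0],[40,10],[46,17],[49,0]]
[[0,8],[10,6],[24,16],[29,0],[40,10],[46,17],[49,0]]
[[0,8],[10,6],[24,16],[29,6],[40,10],[46,17],[49,0]]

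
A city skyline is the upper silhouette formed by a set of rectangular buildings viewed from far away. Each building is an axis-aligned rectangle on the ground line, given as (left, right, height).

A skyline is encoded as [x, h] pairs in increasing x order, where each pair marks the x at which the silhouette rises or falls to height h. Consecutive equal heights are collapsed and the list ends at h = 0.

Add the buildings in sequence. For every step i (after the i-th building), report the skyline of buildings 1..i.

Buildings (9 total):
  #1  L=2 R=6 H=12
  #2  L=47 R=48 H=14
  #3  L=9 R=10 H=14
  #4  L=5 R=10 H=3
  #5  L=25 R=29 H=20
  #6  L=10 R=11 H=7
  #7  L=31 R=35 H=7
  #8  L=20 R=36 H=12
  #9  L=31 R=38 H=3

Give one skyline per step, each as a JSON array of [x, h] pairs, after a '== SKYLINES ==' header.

== SKYLINES ==
[[2,12],[6,0]]
[[2,12],[6,0],[47,14],[48,0]]
[[2,12],[6,0],[9,14],[10,0],[47,14],[48,0]]
[[2,12],[6,3],[9,14],[10,0],[47,14],[48,0]]
[[2,12],[6,3],[9,14],[10,0],[25,20],[29,0],[47,14],[48,0]]
[[2,12],[6,3],[9,14],[10,7],[11,0],[25,20],[29,0],[47,14],[48,0]]
[[2,12],[6,3],[9,14],[10,7],[11,0],[25,20],[29,0],[31,7],[35,0],[47,14],[48,0]]
[[2,12],[6,3],[9,14],[10,7],[11,0],[20,12],[25,20],[29,12],[36,0],[47,14],[48,0]]
[[2,12],[6,3],[9,14],[10,7],[11,0],[20,12],[25,20],[29,12],[36,3],[38,0],[47,14],[48,0]]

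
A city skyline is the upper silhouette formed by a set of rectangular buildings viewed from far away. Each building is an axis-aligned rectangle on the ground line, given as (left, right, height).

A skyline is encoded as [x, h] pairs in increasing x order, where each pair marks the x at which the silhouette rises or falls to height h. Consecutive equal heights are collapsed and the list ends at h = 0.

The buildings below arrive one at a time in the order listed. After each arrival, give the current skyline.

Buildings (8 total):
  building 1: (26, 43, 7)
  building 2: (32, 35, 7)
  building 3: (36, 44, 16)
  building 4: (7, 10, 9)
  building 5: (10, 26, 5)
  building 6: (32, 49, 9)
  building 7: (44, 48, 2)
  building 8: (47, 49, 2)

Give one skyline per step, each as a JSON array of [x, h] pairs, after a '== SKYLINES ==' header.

== SKYLINES ==
[[26,7],[43,0]]
[[26,7],[43,0]]
[[26,7],[36,16],[44,0]]
[[7,9],[10,0],[26,7],[36,16],[44,0]]
[[7,9],[10,5],[26,7],[36,16],[44,0]]
[[7,9],[10,5],[26,7],[32,9],[36,16],[44,9],[49,0]]
[[7,9],[10,5],[26,7],[32,9],[36,16],[44,9],[49,0]]
[[7,9],[10,5],[26,7],[32,9],[36,16],[44,9],[49,0]]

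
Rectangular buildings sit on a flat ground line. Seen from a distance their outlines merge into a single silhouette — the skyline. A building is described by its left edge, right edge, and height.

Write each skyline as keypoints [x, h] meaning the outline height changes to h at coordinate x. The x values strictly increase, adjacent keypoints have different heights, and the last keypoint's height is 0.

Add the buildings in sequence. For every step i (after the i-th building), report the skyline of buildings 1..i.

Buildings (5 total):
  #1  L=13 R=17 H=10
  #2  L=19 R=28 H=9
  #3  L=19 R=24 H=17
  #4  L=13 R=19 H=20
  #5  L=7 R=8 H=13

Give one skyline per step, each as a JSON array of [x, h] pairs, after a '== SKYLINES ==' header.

== SKYLINES ==
[[13,10],[17,0]]
[[13,10],[17,0],[19,9],[28,0]]
[[13,10],[17,0],[19,17],[24,9],[28,0]]
[[13,20],[19,17],[24,9],[28,0]]
[[7,13],[8,0],[13,20],[19,17],[24,9],[28,0]]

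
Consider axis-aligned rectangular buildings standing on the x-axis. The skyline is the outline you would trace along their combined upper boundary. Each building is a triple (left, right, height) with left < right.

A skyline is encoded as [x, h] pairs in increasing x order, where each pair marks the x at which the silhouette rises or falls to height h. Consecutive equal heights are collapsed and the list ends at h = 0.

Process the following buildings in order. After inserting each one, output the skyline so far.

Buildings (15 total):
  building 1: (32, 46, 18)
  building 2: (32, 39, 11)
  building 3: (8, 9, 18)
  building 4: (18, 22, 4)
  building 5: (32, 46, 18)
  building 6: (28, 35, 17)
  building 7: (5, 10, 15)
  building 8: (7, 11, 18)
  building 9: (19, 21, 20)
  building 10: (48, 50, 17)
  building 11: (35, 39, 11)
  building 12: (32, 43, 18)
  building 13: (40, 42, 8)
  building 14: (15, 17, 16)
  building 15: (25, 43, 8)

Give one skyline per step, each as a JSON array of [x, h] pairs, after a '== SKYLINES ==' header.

== SKYLINES ==
[[32,18],[46,0]]
[[32,18],[46,0]]
[[8,18],[9,0],[32,18],[46,0]]
[[8,18],[9,0],[18,4],[22,0],[32,18],[46,0]]
[[8,18],[9,0],[18,4],[22,0],[32,18],[46,0]]
[[8,18],[9,0],[18,4],[22,0],[28,17],[32,18],[46,0]]
[[5,15],[8,18],[9,15],[10,0],[18,4],[22,0],[28,17],[32,18],[46,0]]
[[5,15],[7,18],[11,0],[18,4],[22,0],[28,17],[32,18],[46,0]]
[[5,15],[7,18],[11,0],[18,4],[19,20],[21,4],[22,0],[28,17],[32,18],[46,0]]
[[5,15],[7,18],[11,0],[18,4],[19,20],[21,4],[22,0],[28,17],[32,18],[46,0],[48,17],[50,0]]
[[5,15],[7,18],[11,0],[18,4],[19,20],[21,4],[22,0],[28,17],[32,18],[46,0],[48,17],[50,0]]
[[5,15],[7,18],[11,0],[18,4],[19,20],[21,4],[22,0],[28,17],[32,18],[46,0],[48,17],[50,0]]
[[5,15],[7,18],[11,0],[18,4],[19,20],[21,4],[22,0],[28,17],[32,18],[46,0],[48,17],[50,0]]
[[5,15],[7,18],[11,0],[15,16],[17,0],[18,4],[19,20],[21,4],[22,0],[28,17],[32,18],[46,0],[48,17],[50,0]]
[[5,15],[7,18],[11,0],[15,16],[17,0],[18,4],[19,20],[21,4],[22,0],[25,8],[28,17],[32,18],[46,0],[48,17],[50,0]]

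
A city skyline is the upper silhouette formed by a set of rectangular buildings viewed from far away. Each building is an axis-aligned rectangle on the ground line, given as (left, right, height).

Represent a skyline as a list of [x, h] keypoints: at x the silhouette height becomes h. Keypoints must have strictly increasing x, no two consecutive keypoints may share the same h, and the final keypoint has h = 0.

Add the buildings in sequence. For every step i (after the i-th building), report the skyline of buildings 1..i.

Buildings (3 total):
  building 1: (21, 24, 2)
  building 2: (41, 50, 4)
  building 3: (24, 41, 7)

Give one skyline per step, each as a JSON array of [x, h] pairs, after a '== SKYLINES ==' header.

== SKYLINES ==
[[21,2],[24,0]]
[[21,2],[24,0],[41,4],[50,0]]
[[21,2],[24,7],[41,4],[50,0]]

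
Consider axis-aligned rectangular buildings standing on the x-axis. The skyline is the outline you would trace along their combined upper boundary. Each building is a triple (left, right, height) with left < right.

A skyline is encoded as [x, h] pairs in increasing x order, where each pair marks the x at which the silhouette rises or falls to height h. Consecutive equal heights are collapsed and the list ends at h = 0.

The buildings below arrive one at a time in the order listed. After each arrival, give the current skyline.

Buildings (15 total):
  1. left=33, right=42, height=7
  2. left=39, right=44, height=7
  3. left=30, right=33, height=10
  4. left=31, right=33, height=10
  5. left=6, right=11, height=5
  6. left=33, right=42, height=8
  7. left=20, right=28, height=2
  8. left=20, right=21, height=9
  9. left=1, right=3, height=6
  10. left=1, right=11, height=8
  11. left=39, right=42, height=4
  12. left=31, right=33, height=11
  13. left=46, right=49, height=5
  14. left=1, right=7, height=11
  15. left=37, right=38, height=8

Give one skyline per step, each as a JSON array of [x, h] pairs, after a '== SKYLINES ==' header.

== SKYLINES ==
[[33,7],[42,0]]
[[33,7],[44,0]]
[[30,10],[33,7],[44,0]]
[[30,10],[33,7],[44,0]]
[[6,5],[11,0],[30,10],[33,7],[44,0]]
[[6,5],[11,0],[30,10],[33,8],[42,7],[44,0]]
[[6,5],[11,0],[20,2],[28,0],[30,10],[33,8],[42,7],[44,0]]
[[6,5],[11,0],[20,9],[21,2],[28,0],[30,10],[33,8],[42,7],[44,0]]
[[1,6],[3,0],[6,5],[11,0],[20,9],[21,2],[28,0],[30,10],[33,8],[42,7],[44,0]]
[[1,8],[11,0],[20,9],[21,2],[28,0],[30,10],[33,8],[42,7],[44,0]]
[[1,8],[11,0],[20,9],[21,2],[28,0],[30,10],[33,8],[42,7],[44,0]]
[[1,8],[11,0],[20,9],[21,2],[28,0],[30,10],[31,11],[33,8],[42,7],[44,0]]
[[1,8],[11,0],[20,9],[21,2],[28,0],[30,10],[31,11],[33,8],[42,7],[44,0],[46,5],[49,0]]
[[1,11],[7,8],[11,0],[20,9],[21,2],[28,0],[30,10],[31,11],[33,8],[42,7],[44,0],[46,5],[49,0]]
[[1,11],[7,8],[11,0],[20,9],[21,2],[28,0],[30,10],[31,11],[33,8],[42,7],[44,0],[46,5],[49,0]]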